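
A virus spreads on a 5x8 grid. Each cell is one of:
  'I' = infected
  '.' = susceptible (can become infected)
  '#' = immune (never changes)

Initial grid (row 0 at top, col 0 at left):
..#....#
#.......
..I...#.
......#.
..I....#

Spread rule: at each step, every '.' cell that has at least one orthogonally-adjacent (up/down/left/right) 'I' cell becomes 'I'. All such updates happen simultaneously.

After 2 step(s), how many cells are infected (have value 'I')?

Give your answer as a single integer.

Step 0 (initial): 2 infected
Step 1: +6 new -> 8 infected
Step 2: +8 new -> 16 infected

Answer: 16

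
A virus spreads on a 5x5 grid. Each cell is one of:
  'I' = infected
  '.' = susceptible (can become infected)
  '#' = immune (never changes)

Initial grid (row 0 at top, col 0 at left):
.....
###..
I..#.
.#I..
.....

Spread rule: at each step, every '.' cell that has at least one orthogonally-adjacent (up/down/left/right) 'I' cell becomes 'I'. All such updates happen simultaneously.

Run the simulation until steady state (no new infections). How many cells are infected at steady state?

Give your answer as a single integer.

Answer: 20

Derivation:
Step 0 (initial): 2 infected
Step 1: +5 new -> 7 infected
Step 2: +4 new -> 11 infected
Step 3: +2 new -> 13 infected
Step 4: +1 new -> 14 infected
Step 5: +2 new -> 16 infected
Step 6: +1 new -> 17 infected
Step 7: +1 new -> 18 infected
Step 8: +1 new -> 19 infected
Step 9: +1 new -> 20 infected
Step 10: +0 new -> 20 infected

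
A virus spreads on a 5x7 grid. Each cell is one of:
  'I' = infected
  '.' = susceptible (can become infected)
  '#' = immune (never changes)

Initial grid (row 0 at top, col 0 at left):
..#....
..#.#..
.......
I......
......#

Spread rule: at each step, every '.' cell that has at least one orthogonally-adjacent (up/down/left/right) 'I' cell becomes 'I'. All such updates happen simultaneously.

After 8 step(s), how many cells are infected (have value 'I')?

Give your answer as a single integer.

Answer: 30

Derivation:
Step 0 (initial): 1 infected
Step 1: +3 new -> 4 infected
Step 2: +4 new -> 8 infected
Step 3: +5 new -> 13 infected
Step 4: +4 new -> 17 infected
Step 5: +4 new -> 21 infected
Step 6: +4 new -> 25 infected
Step 7: +3 new -> 28 infected
Step 8: +2 new -> 30 infected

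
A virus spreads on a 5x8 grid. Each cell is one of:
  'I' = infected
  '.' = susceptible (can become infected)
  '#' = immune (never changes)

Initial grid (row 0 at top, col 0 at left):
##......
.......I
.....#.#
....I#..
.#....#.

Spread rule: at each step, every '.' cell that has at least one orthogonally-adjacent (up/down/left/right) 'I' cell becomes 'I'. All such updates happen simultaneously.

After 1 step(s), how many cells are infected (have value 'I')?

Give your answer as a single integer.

Step 0 (initial): 2 infected
Step 1: +5 new -> 7 infected

Answer: 7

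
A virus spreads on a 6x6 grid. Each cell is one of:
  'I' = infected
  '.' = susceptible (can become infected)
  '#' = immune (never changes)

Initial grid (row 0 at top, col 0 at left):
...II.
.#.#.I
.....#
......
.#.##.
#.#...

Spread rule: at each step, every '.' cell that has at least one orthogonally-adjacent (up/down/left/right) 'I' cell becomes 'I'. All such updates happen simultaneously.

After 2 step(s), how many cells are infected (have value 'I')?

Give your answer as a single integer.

Answer: 9

Derivation:
Step 0 (initial): 3 infected
Step 1: +3 new -> 6 infected
Step 2: +3 new -> 9 infected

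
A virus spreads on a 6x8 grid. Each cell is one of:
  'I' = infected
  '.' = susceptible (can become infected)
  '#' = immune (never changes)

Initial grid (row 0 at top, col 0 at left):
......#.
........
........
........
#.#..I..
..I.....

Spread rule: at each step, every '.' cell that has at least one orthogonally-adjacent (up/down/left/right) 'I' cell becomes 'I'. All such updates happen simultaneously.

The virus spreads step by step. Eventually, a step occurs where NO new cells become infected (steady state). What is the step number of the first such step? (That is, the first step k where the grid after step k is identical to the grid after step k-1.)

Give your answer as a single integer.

Answer: 8

Derivation:
Step 0 (initial): 2 infected
Step 1: +6 new -> 8 infected
Step 2: +9 new -> 17 infected
Step 3: +7 new -> 24 infected
Step 4: +8 new -> 32 infected
Step 5: +6 new -> 38 infected
Step 6: +5 new -> 43 infected
Step 7: +2 new -> 45 infected
Step 8: +0 new -> 45 infected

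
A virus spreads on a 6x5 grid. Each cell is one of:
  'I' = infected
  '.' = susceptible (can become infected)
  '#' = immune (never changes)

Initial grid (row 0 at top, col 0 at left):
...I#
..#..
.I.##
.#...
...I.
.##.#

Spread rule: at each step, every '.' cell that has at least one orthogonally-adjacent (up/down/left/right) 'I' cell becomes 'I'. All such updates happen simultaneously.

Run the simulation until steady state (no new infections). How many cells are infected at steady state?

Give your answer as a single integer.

Step 0 (initial): 3 infected
Step 1: +9 new -> 12 infected
Step 2: +7 new -> 19 infected
Step 3: +2 new -> 21 infected
Step 4: +1 new -> 22 infected
Step 5: +0 new -> 22 infected

Answer: 22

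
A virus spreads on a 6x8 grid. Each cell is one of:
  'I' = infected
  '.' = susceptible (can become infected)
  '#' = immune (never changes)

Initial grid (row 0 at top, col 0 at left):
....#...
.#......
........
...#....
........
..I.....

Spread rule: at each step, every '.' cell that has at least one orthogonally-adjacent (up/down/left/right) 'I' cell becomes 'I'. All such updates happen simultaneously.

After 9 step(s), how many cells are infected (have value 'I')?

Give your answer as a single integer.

Step 0 (initial): 1 infected
Step 1: +3 new -> 4 infected
Step 2: +5 new -> 9 infected
Step 3: +5 new -> 14 infected
Step 4: +7 new -> 21 infected
Step 5: +7 new -> 28 infected
Step 6: +7 new -> 35 infected
Step 7: +4 new -> 39 infected
Step 8: +3 new -> 42 infected
Step 9: +2 new -> 44 infected

Answer: 44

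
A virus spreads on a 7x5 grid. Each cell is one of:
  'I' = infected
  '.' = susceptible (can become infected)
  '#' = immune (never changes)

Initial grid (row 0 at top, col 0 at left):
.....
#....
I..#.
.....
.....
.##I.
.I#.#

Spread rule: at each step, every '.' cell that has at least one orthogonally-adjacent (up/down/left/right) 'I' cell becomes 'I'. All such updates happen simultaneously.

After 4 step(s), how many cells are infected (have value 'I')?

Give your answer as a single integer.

Answer: 26

Derivation:
Step 0 (initial): 3 infected
Step 1: +6 new -> 9 infected
Step 2: +8 new -> 17 infected
Step 3: +5 new -> 22 infected
Step 4: +4 new -> 26 infected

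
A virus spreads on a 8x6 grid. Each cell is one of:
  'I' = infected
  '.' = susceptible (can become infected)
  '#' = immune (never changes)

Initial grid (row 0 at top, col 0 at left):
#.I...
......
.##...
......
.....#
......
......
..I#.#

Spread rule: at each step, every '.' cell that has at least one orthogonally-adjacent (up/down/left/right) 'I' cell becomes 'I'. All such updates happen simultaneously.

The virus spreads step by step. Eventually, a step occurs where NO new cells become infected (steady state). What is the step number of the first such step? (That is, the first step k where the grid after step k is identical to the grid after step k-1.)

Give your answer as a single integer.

Answer: 7

Derivation:
Step 0 (initial): 2 infected
Step 1: +5 new -> 7 infected
Step 2: +7 new -> 14 infected
Step 3: +9 new -> 23 infected
Step 4: +11 new -> 34 infected
Step 5: +7 new -> 41 infected
Step 6: +1 new -> 42 infected
Step 7: +0 new -> 42 infected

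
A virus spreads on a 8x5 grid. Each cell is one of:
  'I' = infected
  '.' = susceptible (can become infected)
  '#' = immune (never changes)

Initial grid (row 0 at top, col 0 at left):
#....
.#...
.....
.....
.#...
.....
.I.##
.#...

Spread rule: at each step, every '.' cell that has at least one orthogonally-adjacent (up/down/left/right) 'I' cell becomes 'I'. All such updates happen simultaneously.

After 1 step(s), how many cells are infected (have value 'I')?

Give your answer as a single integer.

Step 0 (initial): 1 infected
Step 1: +3 new -> 4 infected

Answer: 4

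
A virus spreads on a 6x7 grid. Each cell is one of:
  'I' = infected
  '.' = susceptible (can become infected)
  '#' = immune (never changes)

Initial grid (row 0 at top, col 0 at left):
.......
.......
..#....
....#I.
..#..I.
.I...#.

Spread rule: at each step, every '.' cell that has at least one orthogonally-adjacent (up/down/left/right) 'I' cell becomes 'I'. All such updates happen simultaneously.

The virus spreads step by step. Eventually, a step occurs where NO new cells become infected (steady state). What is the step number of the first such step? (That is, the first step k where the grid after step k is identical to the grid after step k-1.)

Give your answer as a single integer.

Answer: 7

Derivation:
Step 0 (initial): 3 infected
Step 1: +7 new -> 10 infected
Step 2: +9 new -> 19 infected
Step 3: +8 new -> 27 infected
Step 4: +5 new -> 32 infected
Step 5: +4 new -> 36 infected
Step 6: +2 new -> 38 infected
Step 7: +0 new -> 38 infected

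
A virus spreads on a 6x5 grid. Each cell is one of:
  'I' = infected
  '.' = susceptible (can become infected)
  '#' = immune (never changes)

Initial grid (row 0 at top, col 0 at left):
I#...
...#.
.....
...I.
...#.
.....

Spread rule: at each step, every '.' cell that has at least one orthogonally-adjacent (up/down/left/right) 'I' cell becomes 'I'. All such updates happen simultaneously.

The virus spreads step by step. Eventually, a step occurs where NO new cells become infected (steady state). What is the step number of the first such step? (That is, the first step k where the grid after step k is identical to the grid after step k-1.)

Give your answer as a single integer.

Step 0 (initial): 2 infected
Step 1: +4 new -> 6 infected
Step 2: +7 new -> 13 infected
Step 3: +7 new -> 20 infected
Step 4: +5 new -> 25 infected
Step 5: +2 new -> 27 infected
Step 6: +0 new -> 27 infected

Answer: 6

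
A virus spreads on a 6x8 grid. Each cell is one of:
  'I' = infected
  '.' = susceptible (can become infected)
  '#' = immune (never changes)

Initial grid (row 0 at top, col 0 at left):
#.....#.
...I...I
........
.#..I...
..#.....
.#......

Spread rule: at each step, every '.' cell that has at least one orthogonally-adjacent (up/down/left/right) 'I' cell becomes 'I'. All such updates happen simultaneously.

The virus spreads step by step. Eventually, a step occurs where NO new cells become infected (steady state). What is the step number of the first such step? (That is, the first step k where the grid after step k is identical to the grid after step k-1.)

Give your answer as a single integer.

Step 0 (initial): 3 infected
Step 1: +11 new -> 14 infected
Step 2: +13 new -> 27 infected
Step 3: +8 new -> 35 infected
Step 4: +4 new -> 39 infected
Step 5: +1 new -> 40 infected
Step 6: +1 new -> 41 infected
Step 7: +2 new -> 43 infected
Step 8: +0 new -> 43 infected

Answer: 8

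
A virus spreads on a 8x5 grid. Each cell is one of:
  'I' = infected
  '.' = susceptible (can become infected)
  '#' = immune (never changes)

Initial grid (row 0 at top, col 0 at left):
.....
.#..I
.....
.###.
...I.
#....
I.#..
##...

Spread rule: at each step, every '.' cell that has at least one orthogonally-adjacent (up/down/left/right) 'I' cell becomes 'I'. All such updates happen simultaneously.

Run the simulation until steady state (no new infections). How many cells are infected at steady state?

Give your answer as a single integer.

Answer: 32

Derivation:
Step 0 (initial): 3 infected
Step 1: +7 new -> 10 infected
Step 2: +9 new -> 19 infected
Step 3: +5 new -> 24 infected
Step 4: +5 new -> 29 infected
Step 5: +2 new -> 31 infected
Step 6: +1 new -> 32 infected
Step 7: +0 new -> 32 infected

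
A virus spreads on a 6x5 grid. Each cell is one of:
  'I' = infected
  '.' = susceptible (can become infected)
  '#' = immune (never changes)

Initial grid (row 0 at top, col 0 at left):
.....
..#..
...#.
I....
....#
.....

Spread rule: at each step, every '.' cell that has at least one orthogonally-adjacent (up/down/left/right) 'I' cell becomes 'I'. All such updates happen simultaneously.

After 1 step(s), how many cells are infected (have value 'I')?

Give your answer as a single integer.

Step 0 (initial): 1 infected
Step 1: +3 new -> 4 infected

Answer: 4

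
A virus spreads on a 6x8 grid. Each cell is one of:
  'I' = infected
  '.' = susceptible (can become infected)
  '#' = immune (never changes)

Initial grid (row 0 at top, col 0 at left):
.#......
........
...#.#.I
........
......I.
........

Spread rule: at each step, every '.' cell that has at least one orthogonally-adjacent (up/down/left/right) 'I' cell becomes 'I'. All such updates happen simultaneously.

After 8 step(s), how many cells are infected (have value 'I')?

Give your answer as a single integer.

Step 0 (initial): 2 infected
Step 1: +7 new -> 9 infected
Step 2: +6 new -> 15 infected
Step 3: +5 new -> 20 infected
Step 4: +6 new -> 26 infected
Step 5: +5 new -> 31 infected
Step 6: +6 new -> 37 infected
Step 7: +5 new -> 42 infected
Step 8: +2 new -> 44 infected

Answer: 44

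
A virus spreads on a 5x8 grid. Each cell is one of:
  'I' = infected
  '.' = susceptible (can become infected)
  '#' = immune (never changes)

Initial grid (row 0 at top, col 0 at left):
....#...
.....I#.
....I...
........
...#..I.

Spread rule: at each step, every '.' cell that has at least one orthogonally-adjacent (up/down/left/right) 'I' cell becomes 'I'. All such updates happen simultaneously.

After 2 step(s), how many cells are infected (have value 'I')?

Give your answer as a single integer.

Answer: 19

Derivation:
Step 0 (initial): 3 infected
Step 1: +8 new -> 11 infected
Step 2: +8 new -> 19 infected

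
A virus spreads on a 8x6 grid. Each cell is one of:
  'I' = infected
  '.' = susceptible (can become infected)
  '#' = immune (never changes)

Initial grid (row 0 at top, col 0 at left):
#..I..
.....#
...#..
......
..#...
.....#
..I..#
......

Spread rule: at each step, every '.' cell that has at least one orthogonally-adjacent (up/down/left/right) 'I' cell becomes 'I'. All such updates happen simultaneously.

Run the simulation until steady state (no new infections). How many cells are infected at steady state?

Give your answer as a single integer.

Step 0 (initial): 2 infected
Step 1: +7 new -> 9 infected
Step 2: +10 new -> 19 infected
Step 3: +9 new -> 28 infected
Step 4: +10 new -> 38 infected
Step 5: +4 new -> 42 infected
Step 6: +0 new -> 42 infected

Answer: 42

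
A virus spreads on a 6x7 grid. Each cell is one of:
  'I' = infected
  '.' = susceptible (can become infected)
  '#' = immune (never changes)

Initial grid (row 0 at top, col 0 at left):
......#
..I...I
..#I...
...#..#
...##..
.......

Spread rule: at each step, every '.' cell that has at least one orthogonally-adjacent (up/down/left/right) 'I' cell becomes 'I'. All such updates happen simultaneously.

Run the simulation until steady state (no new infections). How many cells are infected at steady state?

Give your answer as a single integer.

Step 0 (initial): 3 infected
Step 1: +6 new -> 9 infected
Step 2: +8 new -> 17 infected
Step 3: +5 new -> 22 infected
Step 4: +4 new -> 26 infected
Step 5: +5 new -> 31 infected
Step 6: +4 new -> 35 infected
Step 7: +1 new -> 36 infected
Step 8: +0 new -> 36 infected

Answer: 36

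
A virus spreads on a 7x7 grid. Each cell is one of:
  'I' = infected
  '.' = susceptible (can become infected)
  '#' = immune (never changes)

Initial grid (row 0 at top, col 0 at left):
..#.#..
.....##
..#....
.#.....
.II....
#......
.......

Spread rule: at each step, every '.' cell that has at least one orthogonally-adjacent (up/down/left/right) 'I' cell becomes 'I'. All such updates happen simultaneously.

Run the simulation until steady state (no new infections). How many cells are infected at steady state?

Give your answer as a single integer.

Answer: 40

Derivation:
Step 0 (initial): 2 infected
Step 1: +5 new -> 7 infected
Step 2: +6 new -> 13 infected
Step 3: +7 new -> 20 infected
Step 4: +8 new -> 28 infected
Step 5: +9 new -> 37 infected
Step 6: +3 new -> 40 infected
Step 7: +0 new -> 40 infected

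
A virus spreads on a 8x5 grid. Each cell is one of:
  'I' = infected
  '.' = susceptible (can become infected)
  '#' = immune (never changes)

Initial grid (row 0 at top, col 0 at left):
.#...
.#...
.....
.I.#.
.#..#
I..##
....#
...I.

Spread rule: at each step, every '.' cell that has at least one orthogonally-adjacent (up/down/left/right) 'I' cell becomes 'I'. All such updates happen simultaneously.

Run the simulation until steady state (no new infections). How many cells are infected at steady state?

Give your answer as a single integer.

Step 0 (initial): 3 infected
Step 1: +9 new -> 12 infected
Step 2: +8 new -> 20 infected
Step 3: +4 new -> 24 infected
Step 4: +4 new -> 28 infected
Step 5: +3 new -> 31 infected
Step 6: +1 new -> 32 infected
Step 7: +0 new -> 32 infected

Answer: 32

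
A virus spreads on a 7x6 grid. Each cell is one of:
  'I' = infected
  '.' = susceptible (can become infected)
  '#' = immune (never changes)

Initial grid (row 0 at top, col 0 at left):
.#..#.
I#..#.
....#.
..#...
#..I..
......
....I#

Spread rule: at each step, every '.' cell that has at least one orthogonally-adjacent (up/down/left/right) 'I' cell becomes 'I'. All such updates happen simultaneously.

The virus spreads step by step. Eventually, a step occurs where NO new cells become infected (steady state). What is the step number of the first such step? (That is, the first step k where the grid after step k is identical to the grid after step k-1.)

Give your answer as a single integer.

Answer: 7

Derivation:
Step 0 (initial): 3 infected
Step 1: +8 new -> 11 infected
Step 2: +9 new -> 20 infected
Step 3: +6 new -> 26 infected
Step 4: +5 new -> 31 infected
Step 5: +2 new -> 33 infected
Step 6: +1 new -> 34 infected
Step 7: +0 new -> 34 infected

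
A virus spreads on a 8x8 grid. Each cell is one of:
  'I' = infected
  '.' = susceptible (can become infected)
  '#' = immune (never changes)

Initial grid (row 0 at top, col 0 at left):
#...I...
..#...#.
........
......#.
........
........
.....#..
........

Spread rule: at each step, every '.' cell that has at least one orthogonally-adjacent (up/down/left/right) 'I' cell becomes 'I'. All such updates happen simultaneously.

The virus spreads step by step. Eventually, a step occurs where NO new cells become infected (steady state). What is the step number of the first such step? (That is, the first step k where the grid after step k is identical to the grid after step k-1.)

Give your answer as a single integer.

Answer: 12

Derivation:
Step 0 (initial): 1 infected
Step 1: +3 new -> 4 infected
Step 2: +5 new -> 9 infected
Step 3: +5 new -> 14 infected
Step 4: +7 new -> 21 infected
Step 5: +7 new -> 28 infected
Step 6: +8 new -> 36 infected
Step 7: +7 new -> 43 infected
Step 8: +7 new -> 50 infected
Step 9: +5 new -> 55 infected
Step 10: +3 new -> 58 infected
Step 11: +1 new -> 59 infected
Step 12: +0 new -> 59 infected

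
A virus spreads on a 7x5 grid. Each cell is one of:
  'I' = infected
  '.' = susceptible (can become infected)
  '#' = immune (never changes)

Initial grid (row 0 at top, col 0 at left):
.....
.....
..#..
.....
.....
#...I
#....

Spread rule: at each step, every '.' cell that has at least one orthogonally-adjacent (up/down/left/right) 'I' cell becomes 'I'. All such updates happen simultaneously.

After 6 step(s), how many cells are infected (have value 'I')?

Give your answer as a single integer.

Answer: 26

Derivation:
Step 0 (initial): 1 infected
Step 1: +3 new -> 4 infected
Step 2: +4 new -> 8 infected
Step 3: +5 new -> 13 infected
Step 4: +5 new -> 18 infected
Step 5: +4 new -> 22 infected
Step 6: +4 new -> 26 infected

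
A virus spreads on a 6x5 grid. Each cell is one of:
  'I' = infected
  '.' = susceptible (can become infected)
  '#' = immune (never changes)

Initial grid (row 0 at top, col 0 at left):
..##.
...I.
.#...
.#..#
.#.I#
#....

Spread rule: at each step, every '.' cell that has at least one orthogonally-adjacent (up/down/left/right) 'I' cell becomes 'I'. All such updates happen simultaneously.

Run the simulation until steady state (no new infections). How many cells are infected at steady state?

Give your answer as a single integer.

Answer: 22

Derivation:
Step 0 (initial): 2 infected
Step 1: +6 new -> 8 infected
Step 2: +7 new -> 15 infected
Step 3: +3 new -> 18 infected
Step 4: +2 new -> 20 infected
Step 5: +1 new -> 21 infected
Step 6: +1 new -> 22 infected
Step 7: +0 new -> 22 infected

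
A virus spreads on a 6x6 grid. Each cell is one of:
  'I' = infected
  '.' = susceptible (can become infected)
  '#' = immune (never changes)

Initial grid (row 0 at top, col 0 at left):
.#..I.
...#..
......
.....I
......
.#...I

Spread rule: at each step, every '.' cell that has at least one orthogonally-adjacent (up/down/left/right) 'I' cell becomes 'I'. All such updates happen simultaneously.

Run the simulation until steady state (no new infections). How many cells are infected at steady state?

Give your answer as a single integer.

Step 0 (initial): 3 infected
Step 1: +7 new -> 10 infected
Step 2: +6 new -> 16 infected
Step 3: +5 new -> 21 infected
Step 4: +4 new -> 25 infected
Step 5: +4 new -> 29 infected
Step 6: +3 new -> 32 infected
Step 7: +1 new -> 33 infected
Step 8: +0 new -> 33 infected

Answer: 33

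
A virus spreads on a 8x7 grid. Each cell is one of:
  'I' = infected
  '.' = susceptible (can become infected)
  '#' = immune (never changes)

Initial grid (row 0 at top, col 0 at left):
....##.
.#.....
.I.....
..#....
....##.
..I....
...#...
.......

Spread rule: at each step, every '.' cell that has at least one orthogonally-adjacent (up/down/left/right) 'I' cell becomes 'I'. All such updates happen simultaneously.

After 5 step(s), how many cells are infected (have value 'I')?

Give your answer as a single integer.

Answer: 45

Derivation:
Step 0 (initial): 2 infected
Step 1: +7 new -> 9 infected
Step 2: +10 new -> 19 infected
Step 3: +11 new -> 30 infected
Step 4: +9 new -> 39 infected
Step 5: +6 new -> 45 infected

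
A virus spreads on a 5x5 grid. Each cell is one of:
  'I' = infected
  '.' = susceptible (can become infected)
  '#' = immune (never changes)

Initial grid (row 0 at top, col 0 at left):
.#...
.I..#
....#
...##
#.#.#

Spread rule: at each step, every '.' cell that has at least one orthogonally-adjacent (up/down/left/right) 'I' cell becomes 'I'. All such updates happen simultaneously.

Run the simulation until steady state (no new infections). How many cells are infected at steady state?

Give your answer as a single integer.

Step 0 (initial): 1 infected
Step 1: +3 new -> 4 infected
Step 2: +6 new -> 10 infected
Step 3: +5 new -> 15 infected
Step 4: +1 new -> 16 infected
Step 5: +0 new -> 16 infected

Answer: 16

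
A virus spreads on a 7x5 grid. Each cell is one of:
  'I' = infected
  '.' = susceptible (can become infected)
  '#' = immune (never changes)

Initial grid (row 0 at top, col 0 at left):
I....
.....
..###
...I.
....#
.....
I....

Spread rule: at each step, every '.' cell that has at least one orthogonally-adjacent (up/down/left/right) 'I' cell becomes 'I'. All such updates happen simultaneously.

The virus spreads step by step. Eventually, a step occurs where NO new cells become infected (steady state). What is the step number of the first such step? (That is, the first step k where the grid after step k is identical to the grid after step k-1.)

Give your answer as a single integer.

Step 0 (initial): 3 infected
Step 1: +7 new -> 10 infected
Step 2: +9 new -> 19 infected
Step 3: +8 new -> 27 infected
Step 4: +3 new -> 30 infected
Step 5: +1 new -> 31 infected
Step 6: +0 new -> 31 infected

Answer: 6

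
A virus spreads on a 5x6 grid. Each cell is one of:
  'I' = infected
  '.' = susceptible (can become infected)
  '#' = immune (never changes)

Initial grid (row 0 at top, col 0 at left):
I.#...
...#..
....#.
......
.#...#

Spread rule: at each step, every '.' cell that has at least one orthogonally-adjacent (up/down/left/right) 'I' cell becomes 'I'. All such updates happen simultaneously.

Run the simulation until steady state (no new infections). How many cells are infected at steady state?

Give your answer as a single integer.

Answer: 25

Derivation:
Step 0 (initial): 1 infected
Step 1: +2 new -> 3 infected
Step 2: +2 new -> 5 infected
Step 3: +3 new -> 8 infected
Step 4: +3 new -> 11 infected
Step 5: +2 new -> 13 infected
Step 6: +2 new -> 15 infected
Step 7: +2 new -> 17 infected
Step 8: +2 new -> 19 infected
Step 9: +1 new -> 20 infected
Step 10: +1 new -> 21 infected
Step 11: +2 new -> 23 infected
Step 12: +1 new -> 24 infected
Step 13: +1 new -> 25 infected
Step 14: +0 new -> 25 infected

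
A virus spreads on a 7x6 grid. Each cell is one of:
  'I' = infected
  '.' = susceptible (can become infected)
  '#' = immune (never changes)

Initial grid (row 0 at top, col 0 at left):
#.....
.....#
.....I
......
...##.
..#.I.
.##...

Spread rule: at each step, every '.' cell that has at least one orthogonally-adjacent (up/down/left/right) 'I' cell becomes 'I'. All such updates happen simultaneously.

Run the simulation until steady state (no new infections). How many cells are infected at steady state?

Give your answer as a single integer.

Answer: 35

Derivation:
Step 0 (initial): 2 infected
Step 1: +5 new -> 7 infected
Step 2: +6 new -> 13 infected
Step 3: +4 new -> 17 infected
Step 4: +5 new -> 22 infected
Step 5: +5 new -> 27 infected
Step 6: +4 new -> 31 infected
Step 7: +2 new -> 33 infected
Step 8: +1 new -> 34 infected
Step 9: +1 new -> 35 infected
Step 10: +0 new -> 35 infected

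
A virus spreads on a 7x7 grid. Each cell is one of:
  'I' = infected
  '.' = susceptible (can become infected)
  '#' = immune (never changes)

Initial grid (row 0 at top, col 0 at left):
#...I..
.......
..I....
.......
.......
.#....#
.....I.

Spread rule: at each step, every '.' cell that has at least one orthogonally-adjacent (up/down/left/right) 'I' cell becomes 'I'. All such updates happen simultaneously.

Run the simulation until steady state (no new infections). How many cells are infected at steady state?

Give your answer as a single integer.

Answer: 46

Derivation:
Step 0 (initial): 3 infected
Step 1: +10 new -> 13 infected
Step 2: +13 new -> 26 infected
Step 3: +14 new -> 40 infected
Step 4: +4 new -> 44 infected
Step 5: +2 new -> 46 infected
Step 6: +0 new -> 46 infected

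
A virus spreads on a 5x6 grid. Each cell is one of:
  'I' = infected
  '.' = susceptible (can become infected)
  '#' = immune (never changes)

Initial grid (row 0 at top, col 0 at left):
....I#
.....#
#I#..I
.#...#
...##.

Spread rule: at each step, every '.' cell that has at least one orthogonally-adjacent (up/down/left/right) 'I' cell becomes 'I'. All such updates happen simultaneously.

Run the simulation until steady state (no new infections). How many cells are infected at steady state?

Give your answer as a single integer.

Answer: 21

Derivation:
Step 0 (initial): 3 infected
Step 1: +4 new -> 7 infected
Step 2: +7 new -> 14 infected
Step 3: +2 new -> 16 infected
Step 4: +1 new -> 17 infected
Step 5: +1 new -> 18 infected
Step 6: +1 new -> 19 infected
Step 7: +1 new -> 20 infected
Step 8: +1 new -> 21 infected
Step 9: +0 new -> 21 infected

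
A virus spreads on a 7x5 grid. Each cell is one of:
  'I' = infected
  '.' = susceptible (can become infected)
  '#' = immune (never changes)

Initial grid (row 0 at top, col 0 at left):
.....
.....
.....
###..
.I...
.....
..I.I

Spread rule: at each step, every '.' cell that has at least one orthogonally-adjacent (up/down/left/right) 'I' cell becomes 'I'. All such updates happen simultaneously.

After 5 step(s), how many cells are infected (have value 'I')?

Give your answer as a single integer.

Answer: 22

Derivation:
Step 0 (initial): 3 infected
Step 1: +7 new -> 10 infected
Step 2: +5 new -> 15 infected
Step 3: +2 new -> 17 infected
Step 4: +2 new -> 19 infected
Step 5: +3 new -> 22 infected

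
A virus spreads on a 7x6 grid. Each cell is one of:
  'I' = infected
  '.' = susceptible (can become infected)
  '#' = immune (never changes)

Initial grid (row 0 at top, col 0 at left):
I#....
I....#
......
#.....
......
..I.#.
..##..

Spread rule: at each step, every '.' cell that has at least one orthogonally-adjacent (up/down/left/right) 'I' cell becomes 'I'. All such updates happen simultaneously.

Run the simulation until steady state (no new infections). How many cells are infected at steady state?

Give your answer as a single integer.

Step 0 (initial): 3 infected
Step 1: +5 new -> 8 infected
Step 2: +7 new -> 15 infected
Step 3: +8 new -> 23 infected
Step 4: +5 new -> 28 infected
Step 5: +4 new -> 32 infected
Step 6: +3 new -> 35 infected
Step 7: +1 new -> 36 infected
Step 8: +0 new -> 36 infected

Answer: 36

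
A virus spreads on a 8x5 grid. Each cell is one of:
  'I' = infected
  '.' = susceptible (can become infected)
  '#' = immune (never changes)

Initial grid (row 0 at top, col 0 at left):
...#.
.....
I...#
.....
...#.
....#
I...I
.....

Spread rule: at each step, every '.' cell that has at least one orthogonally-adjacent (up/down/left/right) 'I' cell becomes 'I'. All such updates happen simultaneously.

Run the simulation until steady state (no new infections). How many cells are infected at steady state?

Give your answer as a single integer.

Step 0 (initial): 3 infected
Step 1: +8 new -> 11 infected
Step 2: +10 new -> 21 infected
Step 3: +7 new -> 28 infected
Step 4: +4 new -> 32 infected
Step 5: +2 new -> 34 infected
Step 6: +2 new -> 36 infected
Step 7: +0 new -> 36 infected

Answer: 36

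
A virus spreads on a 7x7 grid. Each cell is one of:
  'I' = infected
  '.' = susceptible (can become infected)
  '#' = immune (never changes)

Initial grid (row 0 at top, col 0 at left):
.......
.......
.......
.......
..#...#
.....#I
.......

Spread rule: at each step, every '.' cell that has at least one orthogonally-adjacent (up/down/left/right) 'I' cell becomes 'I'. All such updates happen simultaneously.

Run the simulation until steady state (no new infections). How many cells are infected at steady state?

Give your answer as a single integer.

Answer: 46

Derivation:
Step 0 (initial): 1 infected
Step 1: +1 new -> 2 infected
Step 2: +1 new -> 3 infected
Step 3: +1 new -> 4 infected
Step 4: +2 new -> 6 infected
Step 5: +3 new -> 9 infected
Step 6: +5 new -> 14 infected
Step 7: +5 new -> 19 infected
Step 8: +7 new -> 26 infected
Step 9: +7 new -> 33 infected
Step 10: +6 new -> 39 infected
Step 11: +4 new -> 43 infected
Step 12: +2 new -> 45 infected
Step 13: +1 new -> 46 infected
Step 14: +0 new -> 46 infected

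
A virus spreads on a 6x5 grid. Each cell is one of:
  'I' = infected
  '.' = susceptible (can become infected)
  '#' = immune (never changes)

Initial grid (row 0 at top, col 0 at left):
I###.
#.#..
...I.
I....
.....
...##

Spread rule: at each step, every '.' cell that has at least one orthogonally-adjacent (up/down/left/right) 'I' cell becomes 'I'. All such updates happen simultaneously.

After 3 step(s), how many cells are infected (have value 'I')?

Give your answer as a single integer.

Step 0 (initial): 3 infected
Step 1: +7 new -> 10 infected
Step 2: +7 new -> 17 infected
Step 3: +5 new -> 22 infected

Answer: 22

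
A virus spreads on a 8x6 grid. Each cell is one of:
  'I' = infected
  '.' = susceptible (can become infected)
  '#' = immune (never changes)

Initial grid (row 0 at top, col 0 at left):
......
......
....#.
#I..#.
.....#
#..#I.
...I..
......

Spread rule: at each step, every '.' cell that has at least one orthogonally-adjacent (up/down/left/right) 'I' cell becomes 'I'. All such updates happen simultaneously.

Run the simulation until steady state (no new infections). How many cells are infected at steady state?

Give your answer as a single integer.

Answer: 42

Derivation:
Step 0 (initial): 3 infected
Step 1: +8 new -> 11 infected
Step 2: +13 new -> 24 infected
Step 3: +7 new -> 31 infected
Step 4: +4 new -> 35 infected
Step 5: +2 new -> 37 infected
Step 6: +2 new -> 39 infected
Step 7: +2 new -> 41 infected
Step 8: +1 new -> 42 infected
Step 9: +0 new -> 42 infected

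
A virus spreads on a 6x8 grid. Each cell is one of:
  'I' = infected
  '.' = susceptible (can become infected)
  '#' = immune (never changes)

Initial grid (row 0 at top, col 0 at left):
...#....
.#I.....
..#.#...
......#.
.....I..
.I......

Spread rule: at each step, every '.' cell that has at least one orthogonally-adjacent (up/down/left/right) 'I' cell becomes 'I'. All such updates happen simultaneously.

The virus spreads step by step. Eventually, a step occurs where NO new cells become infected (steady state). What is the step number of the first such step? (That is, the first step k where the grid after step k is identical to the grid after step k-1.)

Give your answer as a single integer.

Answer: 7

Derivation:
Step 0 (initial): 3 infected
Step 1: +9 new -> 12 infected
Step 2: +13 new -> 25 infected
Step 3: +10 new -> 35 infected
Step 4: +5 new -> 40 infected
Step 5: +2 new -> 42 infected
Step 6: +1 new -> 43 infected
Step 7: +0 new -> 43 infected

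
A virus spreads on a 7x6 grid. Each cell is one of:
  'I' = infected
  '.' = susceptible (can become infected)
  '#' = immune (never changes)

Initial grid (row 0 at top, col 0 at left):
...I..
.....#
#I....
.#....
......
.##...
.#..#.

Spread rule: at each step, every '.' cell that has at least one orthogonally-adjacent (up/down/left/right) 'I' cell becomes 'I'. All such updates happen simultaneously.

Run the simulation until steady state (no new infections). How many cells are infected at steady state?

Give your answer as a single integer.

Answer: 35

Derivation:
Step 0 (initial): 2 infected
Step 1: +5 new -> 7 infected
Step 2: +7 new -> 14 infected
Step 3: +4 new -> 18 infected
Step 4: +4 new -> 22 infected
Step 5: +4 new -> 26 infected
Step 6: +5 new -> 31 infected
Step 7: +3 new -> 34 infected
Step 8: +1 new -> 35 infected
Step 9: +0 new -> 35 infected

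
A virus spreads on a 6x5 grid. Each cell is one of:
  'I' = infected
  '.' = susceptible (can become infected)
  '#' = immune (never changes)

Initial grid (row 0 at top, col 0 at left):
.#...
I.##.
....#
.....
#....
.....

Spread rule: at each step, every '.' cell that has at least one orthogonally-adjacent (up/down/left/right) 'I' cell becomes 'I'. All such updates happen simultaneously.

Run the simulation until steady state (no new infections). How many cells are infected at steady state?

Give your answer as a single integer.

Step 0 (initial): 1 infected
Step 1: +3 new -> 4 infected
Step 2: +2 new -> 6 infected
Step 3: +2 new -> 8 infected
Step 4: +3 new -> 11 infected
Step 5: +3 new -> 14 infected
Step 6: +4 new -> 18 infected
Step 7: +2 new -> 20 infected
Step 8: +1 new -> 21 infected
Step 9: +0 new -> 21 infected

Answer: 21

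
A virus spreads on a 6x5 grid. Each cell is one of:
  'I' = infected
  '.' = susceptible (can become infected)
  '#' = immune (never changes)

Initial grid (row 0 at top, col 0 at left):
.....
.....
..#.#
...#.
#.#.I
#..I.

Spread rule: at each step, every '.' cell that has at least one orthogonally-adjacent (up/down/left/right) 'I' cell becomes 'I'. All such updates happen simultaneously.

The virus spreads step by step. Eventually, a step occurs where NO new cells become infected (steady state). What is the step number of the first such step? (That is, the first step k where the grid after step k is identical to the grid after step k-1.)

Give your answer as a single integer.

Step 0 (initial): 2 infected
Step 1: +4 new -> 6 infected
Step 2: +1 new -> 7 infected
Step 3: +1 new -> 8 infected
Step 4: +1 new -> 9 infected
Step 5: +3 new -> 12 infected
Step 6: +2 new -> 14 infected
Step 7: +3 new -> 17 infected
Step 8: +3 new -> 20 infected
Step 9: +3 new -> 23 infected
Step 10: +1 new -> 24 infected
Step 11: +0 new -> 24 infected

Answer: 11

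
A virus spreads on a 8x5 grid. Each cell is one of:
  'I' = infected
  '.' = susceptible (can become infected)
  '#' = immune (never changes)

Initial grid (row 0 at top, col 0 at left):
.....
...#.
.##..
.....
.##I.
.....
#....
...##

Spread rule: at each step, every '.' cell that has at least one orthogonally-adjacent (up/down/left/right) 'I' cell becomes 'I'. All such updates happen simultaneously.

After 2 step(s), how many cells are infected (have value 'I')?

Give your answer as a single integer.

Answer: 10

Derivation:
Step 0 (initial): 1 infected
Step 1: +3 new -> 4 infected
Step 2: +6 new -> 10 infected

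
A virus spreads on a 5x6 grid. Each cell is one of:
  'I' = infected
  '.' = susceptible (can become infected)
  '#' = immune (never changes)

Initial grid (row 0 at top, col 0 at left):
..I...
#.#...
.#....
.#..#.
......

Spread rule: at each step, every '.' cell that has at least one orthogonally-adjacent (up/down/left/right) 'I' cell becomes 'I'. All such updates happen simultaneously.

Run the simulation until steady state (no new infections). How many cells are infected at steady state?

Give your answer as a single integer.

Step 0 (initial): 1 infected
Step 1: +2 new -> 3 infected
Step 2: +4 new -> 7 infected
Step 3: +3 new -> 10 infected
Step 4: +4 new -> 14 infected
Step 5: +3 new -> 17 infected
Step 6: +3 new -> 20 infected
Step 7: +2 new -> 22 infected
Step 8: +1 new -> 23 infected
Step 9: +1 new -> 24 infected
Step 10: +1 new -> 25 infected
Step 11: +0 new -> 25 infected

Answer: 25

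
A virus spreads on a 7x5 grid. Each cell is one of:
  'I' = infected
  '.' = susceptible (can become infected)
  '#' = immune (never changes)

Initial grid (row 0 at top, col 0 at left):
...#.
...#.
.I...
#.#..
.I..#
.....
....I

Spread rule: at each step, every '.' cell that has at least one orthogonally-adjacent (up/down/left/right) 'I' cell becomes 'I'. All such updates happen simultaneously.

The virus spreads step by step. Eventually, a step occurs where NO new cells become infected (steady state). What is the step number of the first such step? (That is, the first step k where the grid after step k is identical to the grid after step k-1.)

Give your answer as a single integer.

Answer: 6

Derivation:
Step 0 (initial): 3 infected
Step 1: +9 new -> 12 infected
Step 2: +10 new -> 22 infected
Step 3: +5 new -> 27 infected
Step 4: +2 new -> 29 infected
Step 5: +1 new -> 30 infected
Step 6: +0 new -> 30 infected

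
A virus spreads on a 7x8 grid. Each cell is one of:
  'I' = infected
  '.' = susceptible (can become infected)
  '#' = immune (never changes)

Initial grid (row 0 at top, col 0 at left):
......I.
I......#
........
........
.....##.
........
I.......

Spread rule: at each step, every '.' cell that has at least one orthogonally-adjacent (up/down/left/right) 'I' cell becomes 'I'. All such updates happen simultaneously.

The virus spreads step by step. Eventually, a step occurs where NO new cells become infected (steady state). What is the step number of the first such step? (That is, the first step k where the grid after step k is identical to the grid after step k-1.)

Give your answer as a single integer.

Answer: 8

Derivation:
Step 0 (initial): 3 infected
Step 1: +8 new -> 11 infected
Step 2: +10 new -> 21 infected
Step 3: +12 new -> 33 infected
Step 4: +8 new -> 41 infected
Step 5: +6 new -> 47 infected
Step 6: +4 new -> 51 infected
Step 7: +2 new -> 53 infected
Step 8: +0 new -> 53 infected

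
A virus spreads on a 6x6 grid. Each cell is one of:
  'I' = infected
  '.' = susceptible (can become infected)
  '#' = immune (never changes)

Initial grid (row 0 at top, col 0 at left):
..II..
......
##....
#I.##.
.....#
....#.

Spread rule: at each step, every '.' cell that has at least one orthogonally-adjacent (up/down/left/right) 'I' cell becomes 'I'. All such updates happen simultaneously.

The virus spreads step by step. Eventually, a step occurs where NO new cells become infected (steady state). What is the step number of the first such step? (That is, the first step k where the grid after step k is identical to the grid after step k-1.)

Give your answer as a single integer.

Step 0 (initial): 3 infected
Step 1: +6 new -> 9 infected
Step 2: +9 new -> 18 infected
Step 3: +6 new -> 24 infected
Step 4: +3 new -> 27 infected
Step 5: +1 new -> 28 infected
Step 6: +0 new -> 28 infected

Answer: 6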